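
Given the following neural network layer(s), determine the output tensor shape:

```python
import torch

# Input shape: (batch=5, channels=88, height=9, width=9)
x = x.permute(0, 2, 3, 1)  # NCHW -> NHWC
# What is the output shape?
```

Input: (5, 88, 9, 9) -> Output: (5, 9, 9, 88)

Answer: (5, 9, 9, 88)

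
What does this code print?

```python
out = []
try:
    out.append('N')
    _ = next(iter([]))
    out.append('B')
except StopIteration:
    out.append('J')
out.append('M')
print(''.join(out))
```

Execution trace: 'N' (try body) → 'J' (except StopIteration) → 'M' (after the try/except). Output: NJM

Answer: NJM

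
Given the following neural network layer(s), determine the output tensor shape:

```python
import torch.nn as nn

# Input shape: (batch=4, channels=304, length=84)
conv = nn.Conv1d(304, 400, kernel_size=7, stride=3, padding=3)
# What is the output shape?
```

Input: (4, 304, 84) -> Output: (4, 400, 28)

Answer: (4, 400, 28)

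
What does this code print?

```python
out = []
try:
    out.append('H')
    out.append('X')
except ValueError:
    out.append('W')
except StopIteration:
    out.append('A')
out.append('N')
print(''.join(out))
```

Execution trace: 'H' (try body) → 'X' (try body, no exception) → 'N' (after the try/except). Output: HXN

Answer: HXN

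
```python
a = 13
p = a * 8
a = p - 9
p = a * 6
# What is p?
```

Trace:
`a = 13` → a = 13
`p = a * 8` → p = 104
`a = p - 9` → a = 95
`p = a * 6` → p = 570
So p = 570

Answer: 570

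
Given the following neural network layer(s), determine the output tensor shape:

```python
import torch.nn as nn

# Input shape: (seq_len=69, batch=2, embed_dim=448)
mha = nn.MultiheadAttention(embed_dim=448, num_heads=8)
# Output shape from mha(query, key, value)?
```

Input: (69, 2, 448) -> Output: (69, 2, 448)

Answer: (69, 2, 448)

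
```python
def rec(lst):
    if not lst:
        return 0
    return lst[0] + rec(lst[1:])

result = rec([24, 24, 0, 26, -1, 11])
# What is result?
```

24 + 24 + 0 + 26 + (-1) + 11 + 0 = 84

Answer: 84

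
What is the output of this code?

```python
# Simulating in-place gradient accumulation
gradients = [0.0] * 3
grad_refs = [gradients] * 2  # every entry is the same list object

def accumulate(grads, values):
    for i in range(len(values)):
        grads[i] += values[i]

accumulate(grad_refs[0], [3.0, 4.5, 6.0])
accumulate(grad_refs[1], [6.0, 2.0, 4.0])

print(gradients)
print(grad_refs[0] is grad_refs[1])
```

Key concept: gradient accumulation aliasing.
Step by step:
`gradients = [0.0] * 3` → gradients = [0.0, 0.0, 0.0]
`grad_refs = [gradients] * 2` → grad_refs = [[0.0, 0.0, 0.0], [0.0, 0.0, 0.0]]
`accumulate(grad_refs[0], [3.0, 4.5, 6.0])` → gradients = [3.0, 4.5, 6.0]; grad_refs = [[3.0, 4.5, 6.0], [3.0, 4.5, 6.0]]
`accumulate(grad_refs[1], [6.0, 2.0, 4.0])` → gradients = [9.0, 6.5, 10.0]; grad_refs = [[9.0, 6.5, 10.0], [9.0, 6.5, 10.0]]
`print(gradients)` → prints [9.0, 6.5, 10.0]
`print(grad_refs[0] is grad_refs[1])` → prints True

Answer:
[9.0, 6.5, 10.0]
True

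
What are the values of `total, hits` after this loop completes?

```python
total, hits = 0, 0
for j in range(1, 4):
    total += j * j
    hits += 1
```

Sum of squares and count
`total, hits` takes the values: (0, 0) → (1, 0) → (1, 1) → (5, 1) → (5, 2) → (14, 2) → (14, 3)

Answer: 14, 3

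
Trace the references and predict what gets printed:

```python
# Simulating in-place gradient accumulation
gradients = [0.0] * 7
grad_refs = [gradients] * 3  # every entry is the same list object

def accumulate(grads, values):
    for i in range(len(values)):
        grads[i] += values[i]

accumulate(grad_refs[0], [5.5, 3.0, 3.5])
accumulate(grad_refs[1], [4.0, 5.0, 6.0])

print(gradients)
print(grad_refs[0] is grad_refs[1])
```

Key concept: gradient accumulation aliasing.
Step by step:
`gradients = [0.0] * 7` → gradients = [0.0, 0.0, 0.0, 0.0, 0.0, 0.0, 0.0]
`grad_refs = [gradients] * 3` → grad_refs = [[0.0, 0.0, 0.0, 0.0, 0.0, 0.0, 0.0], [0.0, 0.0, 0.0, 0.0, 0.0, 0.0, 0.0], [0.0, 0.0, 0.0, 0.0, 0.0, 0.0, 0.0]]
`accumulate(grad_refs[0], [5.5, 3.0, 3.5])` → gradients = [5.5, 3.0, 3.5, 0.0, 0.0, 0.0, 0.0]; grad_refs = [[5.5, 3.0, 3.5, 0.0, 0.0, 0.0, 0.0], [5.5, 3.0, 3.5, 0.0, 0.0, 0.0, 0.0], [5.5, 3.0, 3.5, 0.0, 0.0, 0.0, 0.0]]
`accumulate(grad_refs[1], [4.0, 5.0, 6.0])` → gradients = [9.5, 8.0, 9.5, 0.0, 0.0, 0.0, 0.0]; grad_refs = [[9.5, 8.0, 9.5, 0.0, 0.0, 0.0, 0.0], [9.5, 8.0, 9.5, 0.0, 0.0, 0.0, 0.0], [9.5, 8.0, 9.5, 0.0, 0.0, 0.0, 0.0]]
`print(gradients)` → prints [9.5, 8.0, 9.5, 0.0, 0.0, 0.0, 0.0]
`print(grad_refs[0] is grad_refs[1])` → prints True

Answer:
[9.5, 8.0, 9.5, 0.0, 0.0, 0.0, 0.0]
True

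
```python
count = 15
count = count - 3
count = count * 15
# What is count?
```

Trace:
`count = 15` → count = 15
`count = count - 3` → count = 12
`count = count * 15` → count = 180
So count = 180

Answer: 180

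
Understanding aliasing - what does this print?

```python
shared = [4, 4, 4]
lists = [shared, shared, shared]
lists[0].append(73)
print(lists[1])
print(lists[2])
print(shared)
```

Key concept: list of same reference.
Step by step:
`shared = [4, 4, 4]` → shared = [4, 4, 4]
`lists = [shared, shared, shared]` → lists = [[4, 4, 4], [4, 4, 4], [4, 4, 4]]
`lists[0].append(73)` → shared = [4, 4, 4, 73]; lists = [[4, 4, 4, 73], [4, 4, 4, 73], [4, 4, 4, 73]]
`print(lists[1])` → prints [4, 4, 4, 73]
`print(lists[2])` → prints [4, 4, 4, 73]
`print(shared)` → prints [4, 4, 4, 73]

Answer:
[4, 4, 4, 73]
[4, 4, 4, 73]
[4, 4, 4, 73]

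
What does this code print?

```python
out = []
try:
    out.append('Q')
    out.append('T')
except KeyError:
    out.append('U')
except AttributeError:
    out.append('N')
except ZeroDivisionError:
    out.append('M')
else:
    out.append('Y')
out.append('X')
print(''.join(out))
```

Execution trace: 'Q' (try body) → 'T' (try body, no exception) → 'Y' (else) → 'X' (after the try/except). Output: QTYX

Answer: QTYX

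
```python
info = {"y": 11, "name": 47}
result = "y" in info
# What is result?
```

Trace:
`info = {"y": 11, "name": 47}` → info = {'y': 11, 'name': 47}
`result = "y" in info` → result = True
So result = True

Answer: True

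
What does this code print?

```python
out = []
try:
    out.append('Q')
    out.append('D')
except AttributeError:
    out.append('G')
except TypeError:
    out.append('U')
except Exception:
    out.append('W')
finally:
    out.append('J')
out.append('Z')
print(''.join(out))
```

Execution trace: 'Q' (try body) → 'D' (try body, no exception) → 'J' (finally) → 'Z' (after the try/except). Output: QDJZ

Answer: QDJZ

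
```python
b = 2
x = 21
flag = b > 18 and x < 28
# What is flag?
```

Trace:
`b = 2` → b = 2
`x = 21` → x = 21
`flag = b > 18 and x < 28` → flag = False
So flag = False

Answer: False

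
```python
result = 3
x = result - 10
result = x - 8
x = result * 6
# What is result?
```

Trace:
`result = 3` → result = 3
`x = result - 10` → x = -7
`result = x - 8` → result = -15
`x = result * 6` → x = -90
So result = -15

Answer: -15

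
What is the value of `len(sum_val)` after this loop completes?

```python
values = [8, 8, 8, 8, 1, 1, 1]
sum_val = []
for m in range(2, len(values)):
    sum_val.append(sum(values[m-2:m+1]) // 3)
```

Number of 3-element averages
`sum_val` takes the values: [] → [8] → [8, 8] → [8, 8, 5] → [8, 8, 5, 3] → [8, 8, 5, 3, 1]
So `len(sum_val)` = 5

Answer: 5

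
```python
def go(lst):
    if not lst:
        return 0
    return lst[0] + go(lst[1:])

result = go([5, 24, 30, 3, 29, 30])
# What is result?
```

5 + 24 + 30 + 3 + 29 + 30 + 0 = 121

Answer: 121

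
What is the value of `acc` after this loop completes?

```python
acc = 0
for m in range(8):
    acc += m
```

Sum of 0 to 7 = 28
`acc` takes the values: 0 → 1 → 3 → 6 → 10 → 15 → 21 → 28

Answer: 28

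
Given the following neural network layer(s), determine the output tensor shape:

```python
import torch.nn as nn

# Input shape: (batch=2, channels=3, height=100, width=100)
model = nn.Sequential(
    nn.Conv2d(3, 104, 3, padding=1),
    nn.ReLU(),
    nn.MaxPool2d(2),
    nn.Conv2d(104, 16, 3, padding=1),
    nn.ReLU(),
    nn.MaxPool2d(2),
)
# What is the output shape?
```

Input: (2, 3, 100, 100) -> after first Conv2d: (2, 104, 100, 100) -> after first MaxPool2d: (2, 104, 50, 50) -> after second Conv2d: (2, 16, 50, 50) -> Output: (2, 16, 25, 25)

Answer: (2, 16, 25, 25)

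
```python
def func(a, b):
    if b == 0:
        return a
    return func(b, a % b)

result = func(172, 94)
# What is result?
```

func(172, 94) -> func(94, 78) -> func(78, 16) -> func(16, 14) -> func(14, 2) -> func(2, 0) -> 2

Answer: 2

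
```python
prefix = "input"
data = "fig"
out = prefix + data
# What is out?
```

Trace:
`prefix = "input"` → prefix = 'input'
`data = "fig"` → data = 'fig'
`out = prefix + data` → out = 'inputfig'
So out = 'inputfig'

Answer: 'inputfig'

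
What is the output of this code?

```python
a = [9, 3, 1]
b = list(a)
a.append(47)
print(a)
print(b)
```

Key concept: list() constructor creates copy.
Step by step:
`a = [9, 3, 1]` → a = [9, 3, 1]
`b = list(a)` → b = [9, 3, 1]
`a.append(47)` → a = [9, 3, 1, 47]
`print(a)` → prints [9, 3, 1, 47]
`print(b)` → prints [9, 3, 1]

Answer:
[9, 3, 1, 47]
[9, 3, 1]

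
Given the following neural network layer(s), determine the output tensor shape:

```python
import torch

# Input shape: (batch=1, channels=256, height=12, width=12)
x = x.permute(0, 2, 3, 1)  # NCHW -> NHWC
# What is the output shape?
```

Input: (1, 256, 12, 12) -> Output: (1, 12, 12, 256)

Answer: (1, 12, 12, 256)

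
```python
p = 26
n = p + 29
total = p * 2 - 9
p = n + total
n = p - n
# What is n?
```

Trace:
`p = 26` → p = 26
`n = p + 29` → n = 55
`total = p * 2 - 9` → total = 43
`p = n + total` → p = 98
`n = p - n` → n = 43
So n = 43

Answer: 43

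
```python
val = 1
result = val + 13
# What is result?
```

Trace:
`val = 1` → val = 1
`result = val + 13` → result = 14
So result = 14

Answer: 14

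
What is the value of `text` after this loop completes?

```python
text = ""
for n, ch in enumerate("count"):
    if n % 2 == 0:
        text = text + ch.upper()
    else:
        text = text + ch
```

Uppercase even positions in 'count'
`text` takes the values: "" → "C" → "Co" → "CoU" → "CoUn" → "CoUnT"

Answer: "CoUnT"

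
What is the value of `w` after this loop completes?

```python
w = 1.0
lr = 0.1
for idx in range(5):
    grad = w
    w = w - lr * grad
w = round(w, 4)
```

Gradient descent: w = 1.0 * (1 - 0.1)^5
`w` takes the values: 1.0 → 0.9 → 0.81 → 0.729 → 0.6561 → 0.59049 → 0.5905

Answer: 0.5905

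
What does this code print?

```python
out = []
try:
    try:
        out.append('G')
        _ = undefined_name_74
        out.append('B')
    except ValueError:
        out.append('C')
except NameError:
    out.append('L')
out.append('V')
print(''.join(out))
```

Execution trace: 'G' (try body) → 'L' (outer except NameError) → 'V' (after the try/except). Output: GLV

Answer: GLV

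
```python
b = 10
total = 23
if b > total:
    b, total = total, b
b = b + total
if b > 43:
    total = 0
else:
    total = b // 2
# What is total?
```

Trace:
`b = 10` → b = 10
`total = 23` → total = 23
`if b > total: ...` → b > total is False → no variable changes
`b = b + total` → b = 33
`if b > 43: ...` → b > 43 is False, take else branch → total = 16
So total = 16

Answer: 16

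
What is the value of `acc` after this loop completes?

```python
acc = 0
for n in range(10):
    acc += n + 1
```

Start at 0, add 1 to 10 = 55
`acc` takes the values: 0 → 1 → 3 → 6 → 10 → 15 → 21 → 28 → 36 → 45 → 55

Answer: 55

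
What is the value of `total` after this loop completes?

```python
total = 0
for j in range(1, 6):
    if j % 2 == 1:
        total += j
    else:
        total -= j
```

Add odd, subtract even
`total` takes the values: 0 → 1 → -1 → 2 → -2 → 3

Answer: 3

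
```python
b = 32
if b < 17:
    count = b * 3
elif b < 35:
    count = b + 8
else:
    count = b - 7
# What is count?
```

Trace:
`b = 32` → b = 32
`if b < 17: ...` → b < 17 is False, b < 35 is True → count = 40
So count = 40

Answer: 40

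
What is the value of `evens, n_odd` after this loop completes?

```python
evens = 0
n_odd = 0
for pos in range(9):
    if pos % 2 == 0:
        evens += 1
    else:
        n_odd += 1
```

Count evens and odds in range(9)
`evens, n_odd` takes the values: (0, 0) → (1, 0) → (1, 1) → (2, 1) → (2, 2) → (3, 2) → (3, 3) → (4, 3) → (4, 4) → (5, 4)

Answer: 5, 4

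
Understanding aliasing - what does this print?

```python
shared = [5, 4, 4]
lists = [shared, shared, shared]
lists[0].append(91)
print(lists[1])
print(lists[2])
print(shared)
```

Key concept: list of same reference.
Step by step:
`shared = [5, 4, 4]` → shared = [5, 4, 4]
`lists = [shared, shared, shared]` → lists = [[5, 4, 4], [5, 4, 4], [5, 4, 4]]
`lists[0].append(91)` → shared = [5, 4, 4, 91]; lists = [[5, 4, 4, 91], [5, 4, 4, 91], [5, 4, 4, 91]]
`print(lists[1])` → prints [5, 4, 4, 91]
`print(lists[2])` → prints [5, 4, 4, 91]
`print(shared)` → prints [5, 4, 4, 91]

Answer:
[5, 4, 4, 91]
[5, 4, 4, 91]
[5, 4, 4, 91]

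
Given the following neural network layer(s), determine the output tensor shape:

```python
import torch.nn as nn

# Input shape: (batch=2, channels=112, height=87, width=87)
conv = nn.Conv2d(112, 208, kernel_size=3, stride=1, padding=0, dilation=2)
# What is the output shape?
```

Input: (2, 112, 87, 87) -> Output: (2, 208, 83, 83)

Answer: (2, 208, 83, 83)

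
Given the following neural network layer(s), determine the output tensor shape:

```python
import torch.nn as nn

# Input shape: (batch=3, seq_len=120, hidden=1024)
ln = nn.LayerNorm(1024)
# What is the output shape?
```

Input: (3, 120, 1024) -> Output: (3, 120, 1024)

Answer: (3, 120, 1024)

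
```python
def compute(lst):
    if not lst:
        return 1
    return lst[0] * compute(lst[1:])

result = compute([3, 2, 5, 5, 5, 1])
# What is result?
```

Product over [3, 2, 5, 5, 5, 1] = 3 * 2 * 5 * 5 * 5 * 1 = 750

Answer: 750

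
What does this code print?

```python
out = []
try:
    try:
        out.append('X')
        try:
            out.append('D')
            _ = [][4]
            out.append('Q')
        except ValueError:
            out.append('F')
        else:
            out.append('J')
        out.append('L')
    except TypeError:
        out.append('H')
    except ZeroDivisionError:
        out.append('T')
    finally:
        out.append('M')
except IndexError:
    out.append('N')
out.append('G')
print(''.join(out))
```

Execution trace: 'X' (try body) → 'D' (inner try body) → 'M' (finally) → 'N' (outer except IndexError) → 'G' (after the try/except). Output: XDMNG

Answer: XDMNG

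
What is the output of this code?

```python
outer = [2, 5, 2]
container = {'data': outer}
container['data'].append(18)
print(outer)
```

Key concept: dict holds reference to list.
Step by step:
`outer = [2, 5, 2]` → outer = [2, 5, 2]
`container = {'data': outer}` → container = {'data': [2, 5, 2]}
`container['data'].append(18)` → outer = [2, 5, 2, 18]; container = {'data': [2, 5, 2, 18]}
`print(outer)` → prints [2, 5, 2, 18]

Answer: [2, 5, 2, 18]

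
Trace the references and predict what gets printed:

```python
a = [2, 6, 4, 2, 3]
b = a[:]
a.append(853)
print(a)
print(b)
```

Key concept: slice [:] creates copy.
Step by step:
`a = [2, 6, 4, 2, 3]` → a = [2, 6, 4, 2, 3]
`b = a[:]` → b = [2, 6, 4, 2, 3]
`a.append(853)` → a = [2, 6, 4, 2, 3, 853]
`print(a)` → prints [2, 6, 4, 2, 3, 853]
`print(b)` → prints [2, 6, 4, 2, 3]

Answer:
[2, 6, 4, 2, 3, 853]
[2, 6, 4, 2, 3]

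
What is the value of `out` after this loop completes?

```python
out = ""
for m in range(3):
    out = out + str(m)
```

Concatenate digits 0 to 2
`out` takes the values: "" → "0" → "01" → "012"

Answer: "012"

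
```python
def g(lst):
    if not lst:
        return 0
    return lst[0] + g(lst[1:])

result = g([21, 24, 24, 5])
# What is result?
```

21 + 24 + 24 + 5 + 0 = 74

Answer: 74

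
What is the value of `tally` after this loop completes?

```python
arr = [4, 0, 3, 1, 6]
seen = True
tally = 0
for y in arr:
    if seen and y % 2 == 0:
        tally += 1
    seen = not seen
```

Count even values at even positions
`tally` takes the values: 0 → 1 → 2

Answer: 2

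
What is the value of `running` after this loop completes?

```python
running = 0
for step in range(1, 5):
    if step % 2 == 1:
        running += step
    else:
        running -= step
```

Add odd, subtract even
`running` takes the values: 0 → 1 → -1 → 2 → -2

Answer: -2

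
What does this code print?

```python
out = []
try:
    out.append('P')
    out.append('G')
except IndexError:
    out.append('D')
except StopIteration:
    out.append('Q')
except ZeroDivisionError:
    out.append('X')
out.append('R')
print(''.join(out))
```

Execution trace: 'P' (try body) → 'G' (try body, no exception) → 'R' (after the try/except). Output: PGR

Answer: PGR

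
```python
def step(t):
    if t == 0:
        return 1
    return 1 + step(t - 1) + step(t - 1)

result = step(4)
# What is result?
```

step(t) = 1 + 2·step(t-1), step(0)=1. Closed form: (1+1)·2^4 - 1 = 31.

Answer: 31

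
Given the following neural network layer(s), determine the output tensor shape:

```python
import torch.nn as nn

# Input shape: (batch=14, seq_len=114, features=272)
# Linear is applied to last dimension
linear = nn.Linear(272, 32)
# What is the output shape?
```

Input: (14, 114, 272) -> Output: (14, 114, 32)

Answer: (14, 114, 32)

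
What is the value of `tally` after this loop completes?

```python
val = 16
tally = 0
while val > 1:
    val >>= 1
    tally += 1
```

Count right shifts until 1
`tally` takes the values: 0 → 1 → 2 → 3 → 4

Answer: 4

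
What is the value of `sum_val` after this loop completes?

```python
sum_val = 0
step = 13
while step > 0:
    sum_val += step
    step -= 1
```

Sum 13 down to 1
`sum_val` takes the values: 0 → 13 → 25 → 36 → 46 → 55 → 63 → 70 → 76 → 81 → 85 → 88 → 90 → 91

Answer: 91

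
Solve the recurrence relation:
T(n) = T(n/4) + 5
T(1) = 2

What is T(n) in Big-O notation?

Each step divides n by 4 and adds 5. After log_4(n) steps we reach T(1)=2. So T(n) = 5·log_4(n) + 2 = O(log n).

Answer: O(log n)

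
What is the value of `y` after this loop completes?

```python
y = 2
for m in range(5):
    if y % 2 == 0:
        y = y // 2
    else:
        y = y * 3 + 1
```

Collatz-style transformation from 2
`y` takes the values: 2 → 1 → 4 → 2 → 1 → 4

Answer: 4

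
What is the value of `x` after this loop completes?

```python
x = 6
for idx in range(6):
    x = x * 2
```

Multiply by 2, 6 times: 6 * 2^6 = 384
`x` takes the values: 6 → 12 → 24 → 48 → 96 → 192 → 384

Answer: 384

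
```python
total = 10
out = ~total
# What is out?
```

Trace:
`total = 10` → total = 10
`out = ~total` → out = -11
So out = -11

Answer: -11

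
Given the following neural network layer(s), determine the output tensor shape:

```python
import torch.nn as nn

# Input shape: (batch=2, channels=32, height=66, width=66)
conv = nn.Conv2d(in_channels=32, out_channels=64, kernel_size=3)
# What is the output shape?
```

Input: (2, 32, 66, 66) -> Output: (2, 64, 64, 64)

Answer: (2, 64, 64, 64)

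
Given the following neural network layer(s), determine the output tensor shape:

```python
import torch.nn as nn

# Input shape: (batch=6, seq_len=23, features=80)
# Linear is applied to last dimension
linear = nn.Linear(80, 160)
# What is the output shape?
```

Input: (6, 23, 80) -> Output: (6, 23, 160)

Answer: (6, 23, 160)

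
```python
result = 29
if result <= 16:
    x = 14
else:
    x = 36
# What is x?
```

Trace:
`result = 29` → result = 29
`if result <= 16: ...` → result <= 16 is False, take else branch → x = 36
So x = 36

Answer: 36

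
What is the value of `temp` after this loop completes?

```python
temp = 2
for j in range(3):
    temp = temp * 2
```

Multiply by 2, 3 times: 2 * 2^3 = 16
`temp` takes the values: 2 → 4 → 8 → 16

Answer: 16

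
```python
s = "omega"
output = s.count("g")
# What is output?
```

Trace:
`s = "omega"` → s = 'omega'
`output = s.count("g")` → output = 1
So output = 1

Answer: 1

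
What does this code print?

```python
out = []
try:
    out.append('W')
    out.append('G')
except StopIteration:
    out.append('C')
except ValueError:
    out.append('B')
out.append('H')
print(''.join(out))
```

Execution trace: 'W' (try body) → 'G' (try body, no exception) → 'H' (after the try/except). Output: WGH

Answer: WGH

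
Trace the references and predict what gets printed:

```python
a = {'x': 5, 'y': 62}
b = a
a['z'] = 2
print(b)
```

Key concept: dict aliasing.
Step by step:
`a = {'x': 5, 'y': 62}` → a = {'x': 5, 'y': 62}
`b = a` → b = {'x': 5, 'y': 62} (same object as a)
`a['z'] = 2` → a = {'x': 5, 'y': 62, 'z': 2} (same object as b); b = {'x': 5, 'y': 62, 'z': 2} (same object as a)
`print(b)` → prints {'x': 5, 'y': 62, 'z': 2}

Answer: {'x': 5, 'y': 62, 'z': 2}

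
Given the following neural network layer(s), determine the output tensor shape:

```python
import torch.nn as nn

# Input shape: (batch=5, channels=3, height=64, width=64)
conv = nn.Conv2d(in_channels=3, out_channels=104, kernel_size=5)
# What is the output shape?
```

Input: (5, 3, 64, 64) -> Output: (5, 104, 60, 60)

Answer: (5, 104, 60, 60)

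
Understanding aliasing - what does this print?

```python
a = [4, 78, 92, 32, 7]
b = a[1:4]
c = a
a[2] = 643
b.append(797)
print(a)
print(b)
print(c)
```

Key concept: slice vs alias.
Step by step:
`a = [4, 78, 92, 32, 7]` → a = [4, 78, 92, 32, 7]
`b = a[1:4]` → b = [78, 92, 32]
`c = a` → c = [4, 78, 92, 32, 7] (same object as a)
`a[2] = 643` → a = [4, 78, 643, 32, 7] (same object as c); c = [4, 78, 643, 32, 7] (same object as a)
`b.append(797)` → b = [78, 92, 32, 797]
`print(a)` → prints [4, 78, 643, 32, 7]
`print(b)` → prints [78, 92, 32, 797]
`print(c)` → prints [4, 78, 643, 32, 7]

Answer:
[4, 78, 643, 32, 7]
[78, 92, 32, 797]
[4, 78, 643, 32, 7]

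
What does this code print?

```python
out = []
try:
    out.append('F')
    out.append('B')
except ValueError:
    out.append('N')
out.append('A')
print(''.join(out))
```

Execution trace: 'F' (try body) → 'B' (try body, no exception) → 'A' (after the try/except). Output: FBA

Answer: FBA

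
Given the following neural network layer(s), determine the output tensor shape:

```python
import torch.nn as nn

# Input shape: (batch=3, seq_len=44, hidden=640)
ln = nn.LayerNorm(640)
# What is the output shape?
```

Input: (3, 44, 640) -> Output: (3, 44, 640)

Answer: (3, 44, 640)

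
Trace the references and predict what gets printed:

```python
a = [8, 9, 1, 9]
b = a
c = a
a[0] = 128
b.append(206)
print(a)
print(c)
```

Key concept: multiple aliases.
Step by step:
`a = [8, 9, 1, 9]` → a = [8, 9, 1, 9]
`b = a` → b = [8, 9, 1, 9] (same object as a)
`c = a` → c = [8, 9, 1, 9] (same object as a, b)
`a[0] = 128` → a = [128, 9, 1, 9] (same object as b, c); b = [128, 9, 1, 9] (same object as a, c); c = [128, 9, 1, 9] (same object as a, b)
`b.append(206)` → a = [128, 9, 1, 9, 206] (same object as b, c); b = [128, 9, 1, 9, 206] (same object as a, c); c = [128, 9, 1, 9, 206] (same object as a, b)
`print(a)` → prints [128, 9, 1, 9, 206]
`print(c)` → prints [128, 9, 1, 9, 206]

Answer:
[128, 9, 1, 9, 206]
[128, 9, 1, 9, 206]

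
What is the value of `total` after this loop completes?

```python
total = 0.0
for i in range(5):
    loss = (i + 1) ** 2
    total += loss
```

Sum of squared losses 1² + 2² + ... + 5²
`total` takes the values: 0.0 → 1.0 → 5.0 → 14.0 → 30.0 → 55.0

Answer: 55.0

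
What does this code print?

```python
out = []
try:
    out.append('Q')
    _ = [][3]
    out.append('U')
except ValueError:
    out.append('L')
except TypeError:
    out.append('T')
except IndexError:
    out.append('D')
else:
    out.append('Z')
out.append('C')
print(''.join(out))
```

Execution trace: 'Q' (try body) → 'D' (except IndexError) → 'C' (after the try/except). Output: QDC

Answer: QDC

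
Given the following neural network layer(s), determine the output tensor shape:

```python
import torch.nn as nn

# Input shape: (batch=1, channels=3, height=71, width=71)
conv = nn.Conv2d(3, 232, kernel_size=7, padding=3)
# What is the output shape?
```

Input: (1, 3, 71, 71) -> Output: (1, 232, 71, 71)

Answer: (1, 232, 71, 71)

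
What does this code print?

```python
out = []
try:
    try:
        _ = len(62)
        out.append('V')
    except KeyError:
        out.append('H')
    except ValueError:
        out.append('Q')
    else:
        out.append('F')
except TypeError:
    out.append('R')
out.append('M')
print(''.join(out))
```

Execution trace: 'R' (outer except TypeError) → 'M' (after the try/except). Output: RM

Answer: RM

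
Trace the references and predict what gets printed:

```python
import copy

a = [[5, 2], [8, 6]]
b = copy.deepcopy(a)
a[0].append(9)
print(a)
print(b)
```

Key concept: deep copy is fully independent.
Step by step:
`a = [[5, 2], [8, 6]]` → a = [[5, 2], [8, 6]]
`b = copy.deepcopy(a)` → b = [[5, 2], [8, 6]]
`a[0].append(9)` → a = [[5, 2, 9], [8, 6]]
`print(a)` → prints [[5, 2, 9], [8, 6]]
`print(b)` → prints [[5, 2], [8, 6]]

Answer:
[[5, 2, 9], [8, 6]]
[[5, 2], [8, 6]]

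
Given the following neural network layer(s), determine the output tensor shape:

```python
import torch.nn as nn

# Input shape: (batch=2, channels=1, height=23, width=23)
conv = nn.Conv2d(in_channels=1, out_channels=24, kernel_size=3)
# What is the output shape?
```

Input: (2, 1, 23, 23) -> Output: (2, 24, 21, 21)

Answer: (2, 24, 21, 21)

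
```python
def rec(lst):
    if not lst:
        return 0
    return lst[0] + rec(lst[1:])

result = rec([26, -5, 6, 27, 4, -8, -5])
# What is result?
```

26 + (-5) + 6 + 27 + 4 + (-8) + (-5) + 0 = 45

Answer: 45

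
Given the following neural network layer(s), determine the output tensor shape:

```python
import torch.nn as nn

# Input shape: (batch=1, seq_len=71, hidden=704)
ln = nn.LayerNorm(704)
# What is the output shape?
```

Input: (1, 71, 704) -> Output: (1, 71, 704)

Answer: (1, 71, 704)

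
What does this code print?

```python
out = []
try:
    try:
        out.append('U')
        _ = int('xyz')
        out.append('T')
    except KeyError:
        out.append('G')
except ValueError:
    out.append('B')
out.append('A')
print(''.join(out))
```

Execution trace: 'U' (try body) → 'B' (outer except ValueError) → 'A' (after the try/except). Output: UBA

Answer: UBA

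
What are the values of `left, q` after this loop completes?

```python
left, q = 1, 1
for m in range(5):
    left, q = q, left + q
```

Fibonacci: after 5 iterations
`left, q` takes the values: (1, 1) → (1, 2) → (2, 3) → (3, 5) → (5, 8) → (8, 13)

Answer: 8, 13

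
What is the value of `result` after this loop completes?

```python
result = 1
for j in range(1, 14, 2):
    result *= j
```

Product of 1, 3, 5, ... up to 13
`result` takes the values: 1 → 3 → 15 → 105 → 945 → 10395 → 135135

Answer: 135135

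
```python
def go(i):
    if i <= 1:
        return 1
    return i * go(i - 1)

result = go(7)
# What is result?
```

go(7) = 7 * 6 * 5 * 4 * 3 * 2 * 1 = 5040

Answer: 5040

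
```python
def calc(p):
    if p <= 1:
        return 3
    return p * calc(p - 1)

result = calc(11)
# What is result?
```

calc(11) = 11 * 10 * 9 * 8 * 7 * 6 * 5 * 4 * 3 * 2 * 3 = 119750400

Answer: 119750400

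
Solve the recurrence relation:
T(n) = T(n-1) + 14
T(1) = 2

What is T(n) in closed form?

Unrolling: T(n) = T(1) + 14·(n-1) = 2 + 14(n-1) = 14n - 12.

Answer: T(n) = 14n - 12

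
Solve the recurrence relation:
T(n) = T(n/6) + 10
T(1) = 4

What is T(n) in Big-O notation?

Each step divides n by 6 and adds 10. After log_6(n) steps we reach T(1)=4. So T(n) = 10·log_6(n) + 4 = O(log n).

Answer: O(log n)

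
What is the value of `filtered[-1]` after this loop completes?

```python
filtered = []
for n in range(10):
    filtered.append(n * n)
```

Last element of squares 0 to 9
`filtered` takes the values: [] → [0] → [0, 1] → [0, 1, 4] → [0, 1, 4, 9] → [0, 1, 4, 9, 16] → [0, 1, 4, 9, 16, 25] → [0, 1, 4, 9, 16, 25, 36] → [0, 1, 4, 9, 16, 25, 36, 49] → [0, 1, 4, 9, 16, 25, 36, 49, 64] → [0, 1, 4, 9, 16, 25, 36, 49, 64, 81]
So `filtered[-1]` = 81

Answer: 81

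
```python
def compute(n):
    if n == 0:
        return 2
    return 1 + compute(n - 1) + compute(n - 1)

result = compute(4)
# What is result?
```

compute(n) = 1 + 2·compute(n-1), compute(0)=2. Closed form: (2+1)·2^4 - 1 = 47.

Answer: 47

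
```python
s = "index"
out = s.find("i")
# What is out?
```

Trace:
`s = "index"` → s = 'index'
`out = s.find("i")` → out = 0
So out = 0

Answer: 0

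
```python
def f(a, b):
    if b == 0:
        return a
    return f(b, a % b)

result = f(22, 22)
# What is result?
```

f(22, 22) -> f(22, 0) -> 22

Answer: 22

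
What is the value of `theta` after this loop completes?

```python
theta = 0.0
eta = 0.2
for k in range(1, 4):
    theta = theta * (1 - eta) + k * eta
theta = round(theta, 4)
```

Moving average with lr=0.2
`theta` takes the values: 0.0 → 0.2 → 0.56 → 1.048

Answer: 1.048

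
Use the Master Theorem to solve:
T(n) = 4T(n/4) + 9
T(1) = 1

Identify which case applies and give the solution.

a=4, b=4, f(n)=9. log_4(4) = 1. Since c=0 < 1, Case 1 applies: T(n) = Θ(n^log_b(a)) = O(n).

Answer: O(n) - Case 1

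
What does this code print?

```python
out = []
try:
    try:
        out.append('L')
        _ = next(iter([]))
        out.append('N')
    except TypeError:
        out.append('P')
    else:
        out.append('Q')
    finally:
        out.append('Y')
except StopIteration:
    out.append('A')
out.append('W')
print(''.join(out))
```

Execution trace: 'L' (try body) → 'Y' (finally) → 'A' (outer except StopIteration) → 'W' (after the try/except). Output: LYAW

Answer: LYAW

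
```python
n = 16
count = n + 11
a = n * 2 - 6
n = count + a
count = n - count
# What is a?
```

Trace:
`n = 16` → n = 16
`count = n + 11` → count = 27
`a = n * 2 - 6` → a = 26
`n = count + a` → n = 53
`count = n - count` → count = 26
So a = 26

Answer: 26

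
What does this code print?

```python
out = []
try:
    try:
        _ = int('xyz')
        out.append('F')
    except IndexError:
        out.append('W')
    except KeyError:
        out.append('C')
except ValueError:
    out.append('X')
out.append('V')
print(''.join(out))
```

Execution trace: 'X' (outer except ValueError) → 'V' (after the try/except). Output: XV

Answer: XV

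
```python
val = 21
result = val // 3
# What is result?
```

Trace:
`val = 21` → val = 21
`result = val // 3` → result = 7
So result = 7

Answer: 7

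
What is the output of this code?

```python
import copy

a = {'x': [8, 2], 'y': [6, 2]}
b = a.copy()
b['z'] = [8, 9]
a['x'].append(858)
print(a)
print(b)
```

Key concept: shallow copy of dict with mutable values.
Step by step:
`a = {'x': [8, 2], 'y': [6, 2]}` → a = {'x': [8, 2], 'y': [6, 2]}
`b = a.copy()` → b = {'x': [8, 2], 'y': [6, 2]}
`b['z'] = [8, 9]` → b = {'x': [8, 2], 'y': [6, 2], 'z': [8, 9]}
`a['x'].append(858)` → a = {'x': [8, 2, 858], 'y': [6, 2]}; b = {'x': [8, 2, 858], 'y': [6, 2], 'z': [8, 9]}
`print(a)` → prints {'x': [8, 2, 858], 'y': [6, 2]}
`print(b)` → prints {'x': [8, 2, 858], 'y': [6, 2], 'z': [8, 9]}

Answer:
{'x': [8, 2, 858], 'y': [6, 2]}
{'x': [8, 2, 858], 'y': [6, 2], 'z': [8, 9]}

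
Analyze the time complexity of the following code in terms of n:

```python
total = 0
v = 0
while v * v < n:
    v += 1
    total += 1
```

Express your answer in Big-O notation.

Each loop level contributes: √n. Multiplying the contributions gives O(√n).

Answer: O(√n)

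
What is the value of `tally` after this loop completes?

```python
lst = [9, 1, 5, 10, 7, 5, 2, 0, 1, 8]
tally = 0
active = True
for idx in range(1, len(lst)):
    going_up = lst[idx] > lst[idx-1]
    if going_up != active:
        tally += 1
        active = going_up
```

Count direction changes in [9, 1, 5, 10, 7, 5, 2, 0, 1, 8]
`tally` takes the values: 0 → 1 → 2 → 3 → 4

Answer: 4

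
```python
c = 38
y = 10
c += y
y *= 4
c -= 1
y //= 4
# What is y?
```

Trace:
`c = 38` → c = 38
`y = 10` → y = 10
`c += y` → c = 48
`y *= 4` → y = 40
`c -= 1` → c = 47
`y //= 4` → y = 10
So y = 10

Answer: 10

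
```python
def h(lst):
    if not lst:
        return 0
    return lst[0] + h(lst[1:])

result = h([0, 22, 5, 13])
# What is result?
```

0 + 22 + 5 + 13 + 0 = 40

Answer: 40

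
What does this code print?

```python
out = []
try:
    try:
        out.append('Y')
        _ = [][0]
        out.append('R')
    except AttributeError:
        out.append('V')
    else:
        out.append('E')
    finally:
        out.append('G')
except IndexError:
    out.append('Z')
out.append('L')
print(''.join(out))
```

Execution trace: 'Y' (try body) → 'G' (finally) → 'Z' (outer except IndexError) → 'L' (after the try/except). Output: YGZL

Answer: YGZL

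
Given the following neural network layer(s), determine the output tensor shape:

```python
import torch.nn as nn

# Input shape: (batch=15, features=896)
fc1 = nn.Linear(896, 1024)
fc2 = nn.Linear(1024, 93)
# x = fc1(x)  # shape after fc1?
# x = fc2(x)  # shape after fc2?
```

Input: (15, 896) -> after fc1: (15, 1024) -> Output: (15, 93)

Answer: (15, 93)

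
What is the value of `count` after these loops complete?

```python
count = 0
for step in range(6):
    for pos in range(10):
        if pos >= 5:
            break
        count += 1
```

Inner breaks at 5, outer runs 6 times
`count` takes the values: 0 → 1 → 2 → 3 → 4 → 5 → 6 → 7 → 8 → 9 → 10 → 11 → 12 → 13 → 14 → 15 → 16 → 17 → 18 → 19 → 20 → 21 → 22 → 23 → 24 → 25 → 26 → 27 → 28 → 29 → 30

Answer: 30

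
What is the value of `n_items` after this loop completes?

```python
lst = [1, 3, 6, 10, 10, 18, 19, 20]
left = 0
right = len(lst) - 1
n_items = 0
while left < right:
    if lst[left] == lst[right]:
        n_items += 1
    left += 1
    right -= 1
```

Count matching pairs from ends
`n_items` takes the values: 0 → 1

Answer: 1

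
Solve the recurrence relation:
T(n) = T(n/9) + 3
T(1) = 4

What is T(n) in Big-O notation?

Each step divides n by 9 and adds 3. After log_9(n) steps we reach T(1)=4. So T(n) = 3·log_9(n) + 4 = O(log n).

Answer: O(log n)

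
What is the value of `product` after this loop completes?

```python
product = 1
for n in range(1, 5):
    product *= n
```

4! = 24
`product` takes the values: 1 → 2 → 6 → 24

Answer: 24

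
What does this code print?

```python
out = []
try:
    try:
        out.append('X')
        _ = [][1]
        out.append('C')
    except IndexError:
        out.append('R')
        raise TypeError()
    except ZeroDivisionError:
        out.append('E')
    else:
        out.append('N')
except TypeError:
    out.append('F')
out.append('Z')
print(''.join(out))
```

Execution trace: 'X' (inner try body) → 'R' (inner except IndexError) → 'F' (outer except TypeError) → 'Z' (after the try/except). Output: XRFZ

Answer: XRFZ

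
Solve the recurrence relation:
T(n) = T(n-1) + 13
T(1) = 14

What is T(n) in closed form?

Unrolling: T(n) = T(1) + 13·(n-1) = 14 + 13(n-1) = 13n + 1.

Answer: T(n) = 13n + 1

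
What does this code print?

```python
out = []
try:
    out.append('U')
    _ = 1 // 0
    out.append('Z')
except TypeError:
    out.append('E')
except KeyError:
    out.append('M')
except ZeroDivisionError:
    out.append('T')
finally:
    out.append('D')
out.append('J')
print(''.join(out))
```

Execution trace: 'U' (try body) → 'T' (except ZeroDivisionError) → 'D' (finally) → 'J' (after the try/except). Output: UTDJ

Answer: UTDJ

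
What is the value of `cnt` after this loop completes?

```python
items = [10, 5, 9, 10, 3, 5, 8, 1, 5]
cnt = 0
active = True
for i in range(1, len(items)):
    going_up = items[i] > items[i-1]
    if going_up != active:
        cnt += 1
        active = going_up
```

Count direction changes in [10, 5, 9, 10, 3, 5, 8, 1, 5]
`cnt` takes the values: 0 → 1 → 2 → 3 → 4 → 5 → 6

Answer: 6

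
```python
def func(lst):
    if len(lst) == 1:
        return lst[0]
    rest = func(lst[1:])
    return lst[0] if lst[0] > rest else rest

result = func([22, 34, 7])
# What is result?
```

Recursive max over [22, 34, 7] = 34

Answer: 34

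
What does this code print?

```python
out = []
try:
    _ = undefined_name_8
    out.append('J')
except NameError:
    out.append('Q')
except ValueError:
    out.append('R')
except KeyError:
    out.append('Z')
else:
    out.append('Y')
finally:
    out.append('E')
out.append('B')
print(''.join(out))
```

Execution trace: 'Q' (except NameError) → 'E' (finally) → 'B' (after the try/except). Output: QEB

Answer: QEB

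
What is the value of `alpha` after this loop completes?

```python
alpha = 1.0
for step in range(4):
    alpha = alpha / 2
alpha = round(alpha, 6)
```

Halving LR 4 times: 1 / 2^4
`alpha` takes the values: 1.0 → 0.5 → 0.25 → 0.125 → 0.0625

Answer: 0.0625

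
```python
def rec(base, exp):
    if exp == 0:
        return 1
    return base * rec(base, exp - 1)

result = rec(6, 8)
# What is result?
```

rec(6, 8) = 6 * 6 * 6 * 6 * 6 * 6 * 6 * 6 = 1679616

Answer: 1679616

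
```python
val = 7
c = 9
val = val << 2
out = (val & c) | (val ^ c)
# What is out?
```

Trace:
`val = 7` → val = 7
`c = 9` → c = 9
`val = val << 2` → val = 28
`out = (val & c) | (val ^ c)` → out = 29
So out = 29

Answer: 29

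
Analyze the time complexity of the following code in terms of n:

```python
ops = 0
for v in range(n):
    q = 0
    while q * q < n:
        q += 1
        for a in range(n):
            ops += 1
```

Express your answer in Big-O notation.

Each loop level contributes: n × √n × n. Multiplying the contributions gives O(n^2√n).

Answer: O(n^2√n)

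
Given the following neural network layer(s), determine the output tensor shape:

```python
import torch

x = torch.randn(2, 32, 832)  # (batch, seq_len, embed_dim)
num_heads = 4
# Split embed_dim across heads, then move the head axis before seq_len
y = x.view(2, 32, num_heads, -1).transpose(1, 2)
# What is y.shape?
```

Input: (2, 32, 832) -> head_dim = 832 // 4 = 208; after view: (2, 32, 4, 208) -> after transpose(1, 2): (2, 4, 32, 208) -> Output: (2, 4, 32, 208)

Answer: (2, 4, 32, 208)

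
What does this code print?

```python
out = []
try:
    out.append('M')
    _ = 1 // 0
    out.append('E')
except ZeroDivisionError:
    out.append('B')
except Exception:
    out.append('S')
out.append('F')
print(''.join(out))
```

Execution trace: 'M' (try body) → 'B' (except ZeroDivisionError) → 'F' (after the try/except). Output: MBF

Answer: MBF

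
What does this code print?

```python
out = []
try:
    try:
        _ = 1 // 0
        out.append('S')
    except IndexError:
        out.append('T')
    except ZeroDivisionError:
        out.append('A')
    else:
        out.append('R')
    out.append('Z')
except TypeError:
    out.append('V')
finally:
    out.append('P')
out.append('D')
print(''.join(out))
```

Execution trace: 'A' (inner except ZeroDivisionError) → 'Z' (try body, no exception) → 'P' (finally) → 'D' (after the try/except). Output: AZPD

Answer: AZPD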